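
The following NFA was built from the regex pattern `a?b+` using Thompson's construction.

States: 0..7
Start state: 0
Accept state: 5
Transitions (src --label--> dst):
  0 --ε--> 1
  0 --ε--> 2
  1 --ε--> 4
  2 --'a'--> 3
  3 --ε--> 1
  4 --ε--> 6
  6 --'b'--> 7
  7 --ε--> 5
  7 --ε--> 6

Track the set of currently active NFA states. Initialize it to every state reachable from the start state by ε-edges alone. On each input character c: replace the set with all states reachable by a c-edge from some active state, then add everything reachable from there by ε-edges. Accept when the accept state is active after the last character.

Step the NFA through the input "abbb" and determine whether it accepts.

Answer: ACCEPT

Derivation:
S₀ = ε-closure({0}) = {0,1,2,4,6}
'a' @ 1: {1,3,4,6}
'b' @ 2: {5,6,7}  ✓accept
'b' @ 3: {5,6,7}  ✓accept
'b' @ 4: {5,6,7}  ✓accept
after full input: {5,6,7}  (accept=5 in)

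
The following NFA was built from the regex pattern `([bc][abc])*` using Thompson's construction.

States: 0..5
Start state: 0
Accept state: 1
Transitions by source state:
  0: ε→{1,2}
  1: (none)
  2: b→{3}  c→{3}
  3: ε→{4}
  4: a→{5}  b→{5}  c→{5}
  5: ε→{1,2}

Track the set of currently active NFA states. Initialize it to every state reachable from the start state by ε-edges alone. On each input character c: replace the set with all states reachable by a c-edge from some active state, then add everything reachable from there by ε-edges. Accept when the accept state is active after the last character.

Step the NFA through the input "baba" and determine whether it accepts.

S₀ = ε-closure({0}) = {0,1,2}
'b' @ 1: {3,4}
'a' @ 2: {1,2,5}  ✓accept
'b' @ 3: {3,4}
'a' @ 4: {1,2,5}  ✓accept
end set {1,2,5} — state 1 in

Answer: ACCEPT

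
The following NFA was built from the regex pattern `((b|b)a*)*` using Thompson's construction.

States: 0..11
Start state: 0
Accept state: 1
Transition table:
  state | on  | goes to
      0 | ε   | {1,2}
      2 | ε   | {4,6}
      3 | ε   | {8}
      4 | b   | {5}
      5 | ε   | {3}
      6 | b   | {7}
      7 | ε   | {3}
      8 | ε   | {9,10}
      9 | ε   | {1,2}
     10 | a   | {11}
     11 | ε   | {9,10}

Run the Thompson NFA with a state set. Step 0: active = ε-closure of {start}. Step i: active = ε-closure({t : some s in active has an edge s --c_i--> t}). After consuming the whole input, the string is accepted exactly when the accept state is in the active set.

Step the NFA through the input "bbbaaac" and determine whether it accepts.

S₀ = ε-closure({0}) = {0,1,2,4,6}
'b' @ 1: {1,2,3,4,5,6,7,8,9,10}  [accepting]
'b' @ 2: {1,2,3,4,5,6,7,8,9,10}  [accepting]
'b' @ 3: {1,2,3,4,5,6,7,8,9,10}  [accepting]
'a' @ 4: {1,2,4,6,9,10,11}  [accepting]
'a' @ 5: {1,2,4,6,9,10,11}  [accepting]
'a' @ 6: {1,2,4,6,9,10,11}  [accepting]
'c' @ 7: {}  — dead — no transitions
end set {} — state 1 not in

Answer: REJECT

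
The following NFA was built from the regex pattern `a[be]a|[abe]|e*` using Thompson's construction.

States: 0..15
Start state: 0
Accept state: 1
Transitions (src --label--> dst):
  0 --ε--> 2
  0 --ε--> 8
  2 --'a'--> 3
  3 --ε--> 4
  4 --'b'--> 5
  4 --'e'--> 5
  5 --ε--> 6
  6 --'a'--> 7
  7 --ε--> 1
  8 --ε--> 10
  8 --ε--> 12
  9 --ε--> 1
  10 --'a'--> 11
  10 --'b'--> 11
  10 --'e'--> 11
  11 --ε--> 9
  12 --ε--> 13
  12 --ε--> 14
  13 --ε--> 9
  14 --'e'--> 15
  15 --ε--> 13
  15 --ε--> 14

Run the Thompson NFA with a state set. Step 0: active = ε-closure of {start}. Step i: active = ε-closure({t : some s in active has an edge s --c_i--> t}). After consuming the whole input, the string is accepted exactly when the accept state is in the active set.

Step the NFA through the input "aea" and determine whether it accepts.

Answer: ACCEPT

Trace:
S₀ = ε-closure({0}) = {0,1,2,8,9,10,12,13,14}
'a' @ 1: {1,3,4,9,11}  (accept∈set)
'e' @ 2: {5,6}
'a' @ 3: {1,7}  (accept∈set)
after full input: {1,7}  (accept=1 in)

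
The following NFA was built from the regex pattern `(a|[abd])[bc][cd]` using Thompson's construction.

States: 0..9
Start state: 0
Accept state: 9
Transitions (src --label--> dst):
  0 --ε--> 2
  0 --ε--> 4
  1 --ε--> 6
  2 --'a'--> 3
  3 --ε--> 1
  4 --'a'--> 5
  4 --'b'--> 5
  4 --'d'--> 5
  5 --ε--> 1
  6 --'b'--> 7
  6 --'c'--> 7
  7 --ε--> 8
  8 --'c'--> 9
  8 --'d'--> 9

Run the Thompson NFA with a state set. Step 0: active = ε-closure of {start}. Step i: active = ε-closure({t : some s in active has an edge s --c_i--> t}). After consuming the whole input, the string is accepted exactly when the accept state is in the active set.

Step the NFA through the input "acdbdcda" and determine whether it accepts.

Answer: REJECT

Trace:
S₀ = ε-closure({0}) = {0,2,4}
'a' @ 1: {1,3,5,6}
'c' @ 2: {7,8}
'd' @ 3: {9}  ✓accept
'b' @ 4: {}  — no active states
rest 'dcda' ignored (set empty)
end set {} — state 9 not in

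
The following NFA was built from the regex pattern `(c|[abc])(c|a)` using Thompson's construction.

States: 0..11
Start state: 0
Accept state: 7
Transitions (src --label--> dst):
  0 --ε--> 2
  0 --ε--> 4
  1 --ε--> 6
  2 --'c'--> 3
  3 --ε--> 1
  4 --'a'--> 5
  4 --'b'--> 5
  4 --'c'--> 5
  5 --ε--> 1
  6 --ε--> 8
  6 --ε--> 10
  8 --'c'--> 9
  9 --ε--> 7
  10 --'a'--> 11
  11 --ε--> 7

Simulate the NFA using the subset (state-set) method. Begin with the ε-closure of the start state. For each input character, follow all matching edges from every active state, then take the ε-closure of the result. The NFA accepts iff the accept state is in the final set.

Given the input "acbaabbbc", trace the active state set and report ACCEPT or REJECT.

Answer: REJECT

Trace:
initial (ε-close {0}): {0,2,4}
'a' @ 1: {1,5,6,8,10}
'c' @ 2: {7,9}  ✓accept
'b' @ 3: {}  — no active states
rest 'aabbbc' ignored (set empty)
final: {}; accept 7 not in set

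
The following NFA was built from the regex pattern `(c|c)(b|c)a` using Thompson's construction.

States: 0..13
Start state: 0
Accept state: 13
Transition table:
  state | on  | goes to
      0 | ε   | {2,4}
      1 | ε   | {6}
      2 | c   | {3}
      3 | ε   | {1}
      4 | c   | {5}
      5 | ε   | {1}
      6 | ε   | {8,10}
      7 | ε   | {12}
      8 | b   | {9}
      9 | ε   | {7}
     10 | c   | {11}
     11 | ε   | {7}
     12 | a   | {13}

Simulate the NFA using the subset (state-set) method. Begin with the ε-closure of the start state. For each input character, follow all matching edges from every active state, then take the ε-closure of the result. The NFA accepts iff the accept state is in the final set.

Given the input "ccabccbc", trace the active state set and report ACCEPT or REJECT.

initial (ε-close {0}): {0,2,4}
'c' @ 1: {1,3,5,6,8,10}
'c' @ 2: {7,11,12}
'a' @ 3: {13}  (accept∈set)
'b' @ 4: {}  — no active states
rest 'ccbc' ignored (set empty)
final: {}; accept 13 not in set

Answer: REJECT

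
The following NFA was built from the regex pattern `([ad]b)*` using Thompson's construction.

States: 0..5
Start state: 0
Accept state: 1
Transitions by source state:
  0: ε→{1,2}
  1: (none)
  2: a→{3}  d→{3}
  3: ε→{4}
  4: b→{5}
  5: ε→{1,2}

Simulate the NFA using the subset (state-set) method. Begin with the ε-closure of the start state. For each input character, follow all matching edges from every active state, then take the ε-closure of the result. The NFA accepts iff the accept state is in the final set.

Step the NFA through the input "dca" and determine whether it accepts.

Answer: REJECT

Steps:
start: ε-closure({0}) = {0,1,2}
'd' @ 1: {3,4}
'c' @ 2: {}  — state set empty
rest 'a' ignored (set empty)
after full input: {}  (accept=1 not in)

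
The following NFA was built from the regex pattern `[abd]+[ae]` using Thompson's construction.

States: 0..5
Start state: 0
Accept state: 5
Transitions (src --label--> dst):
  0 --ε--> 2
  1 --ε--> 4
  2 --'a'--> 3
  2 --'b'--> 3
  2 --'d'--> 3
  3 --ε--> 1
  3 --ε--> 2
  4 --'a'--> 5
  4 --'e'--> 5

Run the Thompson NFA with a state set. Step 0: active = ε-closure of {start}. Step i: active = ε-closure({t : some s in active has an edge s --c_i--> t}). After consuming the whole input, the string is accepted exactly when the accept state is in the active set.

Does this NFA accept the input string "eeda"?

Answer: REJECT

Derivation:
S₀ = ε-closure({0}) = {0,2}
'e' @ 1: {}  — dead — no transitions
rest 'eda' ignored (set empty)
final: {}; accept 5 not in set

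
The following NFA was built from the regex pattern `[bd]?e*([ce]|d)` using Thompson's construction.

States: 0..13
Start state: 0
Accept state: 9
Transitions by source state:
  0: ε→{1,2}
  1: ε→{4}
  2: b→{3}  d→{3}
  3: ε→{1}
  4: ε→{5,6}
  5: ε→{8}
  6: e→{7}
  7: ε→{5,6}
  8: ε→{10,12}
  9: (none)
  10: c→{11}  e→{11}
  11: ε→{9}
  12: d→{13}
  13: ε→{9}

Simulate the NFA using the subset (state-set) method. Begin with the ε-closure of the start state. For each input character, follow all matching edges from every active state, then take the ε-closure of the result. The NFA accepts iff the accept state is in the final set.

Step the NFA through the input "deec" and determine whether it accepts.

start: ε-closure({0}) = {0,1,2,4,5,6,8,10,12}
'd' @ 1: {1,3,4,5,6,8,9,10,12,13}  [accepting]
'e' @ 2: {5,6,7,8,9,10,11,12}  [accepting]
'e' @ 3: {5,6,7,8,9,10,11,12}  [accepting]
'c' @ 4: {9,11}  [accepting]
after full input: {9,11}  (accept=9 in)

Answer: ACCEPT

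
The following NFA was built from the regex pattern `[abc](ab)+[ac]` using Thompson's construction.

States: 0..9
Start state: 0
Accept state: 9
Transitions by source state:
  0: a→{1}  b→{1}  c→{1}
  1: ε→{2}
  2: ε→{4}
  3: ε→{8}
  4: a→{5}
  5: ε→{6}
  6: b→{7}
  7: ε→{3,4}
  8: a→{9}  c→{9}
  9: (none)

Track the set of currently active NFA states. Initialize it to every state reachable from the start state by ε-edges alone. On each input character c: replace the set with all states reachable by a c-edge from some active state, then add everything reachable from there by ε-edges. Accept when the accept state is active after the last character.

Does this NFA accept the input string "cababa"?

S₀ = ε-closure({0}) = {0}
'c' @ 1: {1,2,4}
'a' @ 2: {5,6}
'b' @ 3: {3,4,7,8}
'a' @ 4: {5,6,9}  [accepting]
'b' @ 5: {3,4,7,8}
'a' @ 6: {5,6,9}  [accepting]
final: {5,6,9}; accept 9 in set

Answer: ACCEPT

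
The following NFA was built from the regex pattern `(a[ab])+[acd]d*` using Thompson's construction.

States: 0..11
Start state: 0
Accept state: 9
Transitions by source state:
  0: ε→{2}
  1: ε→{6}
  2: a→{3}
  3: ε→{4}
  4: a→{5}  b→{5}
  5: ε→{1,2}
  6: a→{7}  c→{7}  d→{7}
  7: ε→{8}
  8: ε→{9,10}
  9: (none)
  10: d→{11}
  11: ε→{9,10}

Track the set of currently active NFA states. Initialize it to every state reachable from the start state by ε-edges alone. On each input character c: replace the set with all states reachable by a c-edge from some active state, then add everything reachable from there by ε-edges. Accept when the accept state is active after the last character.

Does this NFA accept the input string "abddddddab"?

Answer: REJECT

Derivation:
start: ε-closure({0}) = {0,2}
'a' @ 1: {3,4}
'b' @ 2: {1,2,5,6}
'd' @ 3: {7,8,9,10}  [accepting]
'd' @ 4: {9,10,11}  [accepting]
'd' @ 5: {9,10,11}  [accepting]
'd' @ 6: {9,10,11}  [accepting]
'd' @ 7: {9,10,11}  [accepting]
'd' @ 8: {9,10,11}  [accepting]
'a' @ 9: {}  — state set empty
rest 'b' ignored (set empty)
end set {} — state 9 not in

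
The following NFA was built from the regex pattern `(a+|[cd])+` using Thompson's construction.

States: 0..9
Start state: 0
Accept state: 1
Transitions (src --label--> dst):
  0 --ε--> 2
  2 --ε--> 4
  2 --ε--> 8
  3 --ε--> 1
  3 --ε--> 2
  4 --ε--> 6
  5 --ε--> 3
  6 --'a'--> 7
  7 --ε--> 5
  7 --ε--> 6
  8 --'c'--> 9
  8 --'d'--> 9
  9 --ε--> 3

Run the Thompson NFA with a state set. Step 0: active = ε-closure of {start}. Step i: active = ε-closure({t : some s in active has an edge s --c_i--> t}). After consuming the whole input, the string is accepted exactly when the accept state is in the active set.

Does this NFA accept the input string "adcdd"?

Answer: ACCEPT

Trace:
start: ε-closure({0}) = {0,2,4,6,8}
'a' @ 1: {1,2,3,4,5,6,7,8}  (accept∈set)
'd' @ 2: {1,2,3,4,6,8,9}  (accept∈set)
'c' @ 3: {1,2,3,4,6,8,9}  (accept∈set)
'd' @ 4: {1,2,3,4,6,8,9}  (accept∈set)
'd' @ 5: {1,2,3,4,6,8,9}  (accept∈set)
final: {1,2,3,4,6,8,9}; accept 1 in set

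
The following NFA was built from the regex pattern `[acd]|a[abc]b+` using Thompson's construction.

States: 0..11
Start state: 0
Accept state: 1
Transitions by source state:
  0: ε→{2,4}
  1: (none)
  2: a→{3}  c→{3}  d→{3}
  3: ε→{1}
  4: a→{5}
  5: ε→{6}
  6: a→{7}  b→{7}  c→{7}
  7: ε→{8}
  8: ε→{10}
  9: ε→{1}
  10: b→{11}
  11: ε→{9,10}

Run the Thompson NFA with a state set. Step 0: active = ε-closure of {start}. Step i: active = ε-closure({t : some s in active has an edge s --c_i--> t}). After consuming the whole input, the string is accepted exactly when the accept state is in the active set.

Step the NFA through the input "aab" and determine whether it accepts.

initial (ε-close {0}): {0,2,4}
'a' @ 1: {1,3,5,6}  [accepting]
'a' @ 2: {7,8,10}
'b' @ 3: {1,9,10,11}  [accepting]
end set {1,9,10,11} — state 1 in

Answer: ACCEPT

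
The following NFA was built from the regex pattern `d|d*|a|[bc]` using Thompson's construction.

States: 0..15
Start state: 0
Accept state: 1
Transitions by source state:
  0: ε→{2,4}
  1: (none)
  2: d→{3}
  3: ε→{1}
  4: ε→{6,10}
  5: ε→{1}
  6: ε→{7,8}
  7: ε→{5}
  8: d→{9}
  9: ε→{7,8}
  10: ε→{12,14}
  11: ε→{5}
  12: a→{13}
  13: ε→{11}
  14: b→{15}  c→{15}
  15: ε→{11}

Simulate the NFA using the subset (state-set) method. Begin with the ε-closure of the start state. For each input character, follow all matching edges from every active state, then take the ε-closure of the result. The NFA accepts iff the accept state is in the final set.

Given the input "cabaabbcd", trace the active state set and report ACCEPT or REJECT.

Answer: REJECT

Trace:
start: ε-closure({0}) = {0,1,2,4,5,6,7,8,10,12,14}
'c' @ 1: {1,5,11,15}  ✓accept
'a' @ 2: {}  — no active states
rest 'baabbcd' ignored (set empty)
final: {}; accept 1 not in set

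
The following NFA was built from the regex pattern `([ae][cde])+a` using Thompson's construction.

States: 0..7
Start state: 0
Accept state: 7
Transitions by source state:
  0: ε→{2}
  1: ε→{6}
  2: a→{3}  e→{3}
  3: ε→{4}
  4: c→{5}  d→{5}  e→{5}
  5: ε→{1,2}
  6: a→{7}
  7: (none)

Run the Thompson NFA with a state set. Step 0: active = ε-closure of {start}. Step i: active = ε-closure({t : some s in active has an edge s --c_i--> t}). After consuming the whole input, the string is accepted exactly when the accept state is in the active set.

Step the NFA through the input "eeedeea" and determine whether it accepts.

Answer: ACCEPT

Derivation:
initial (ε-close {0}): {0,2}
'e' @ 1: {3,4}
'e' @ 2: {1,2,5,6}
'e' @ 3: {3,4}
'd' @ 4: {1,2,5,6}
'e' @ 5: {3,4}
'e' @ 6: {1,2,5,6}
'a' @ 7: {3,4,7}  ✓accept
after full input: {3,4,7}  (accept=7 in)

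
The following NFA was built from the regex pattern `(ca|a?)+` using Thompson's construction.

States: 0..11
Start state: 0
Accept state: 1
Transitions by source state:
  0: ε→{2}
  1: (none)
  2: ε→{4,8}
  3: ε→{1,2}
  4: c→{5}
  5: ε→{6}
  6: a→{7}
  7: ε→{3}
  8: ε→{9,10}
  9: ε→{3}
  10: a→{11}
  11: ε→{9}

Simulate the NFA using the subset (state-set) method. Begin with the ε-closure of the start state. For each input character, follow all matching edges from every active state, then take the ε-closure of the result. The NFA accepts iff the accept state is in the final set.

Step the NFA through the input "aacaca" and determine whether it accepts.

start: ε-closure({0}) = {0,1,2,3,4,8,9,10}
'a' @ 1: {1,2,3,4,8,9,10,11}  [accepting]
'a' @ 2: {1,2,3,4,8,9,10,11}  [accepting]
'c' @ 3: {5,6}
'a' @ 4: {1,2,3,4,7,8,9,10}  [accepting]
'c' @ 5: {5,6}
'a' @ 6: {1,2,3,4,7,8,9,10}  [accepting]
after full input: {1,2,3,4,7,8,9,10}  (accept=1 in)

Answer: ACCEPT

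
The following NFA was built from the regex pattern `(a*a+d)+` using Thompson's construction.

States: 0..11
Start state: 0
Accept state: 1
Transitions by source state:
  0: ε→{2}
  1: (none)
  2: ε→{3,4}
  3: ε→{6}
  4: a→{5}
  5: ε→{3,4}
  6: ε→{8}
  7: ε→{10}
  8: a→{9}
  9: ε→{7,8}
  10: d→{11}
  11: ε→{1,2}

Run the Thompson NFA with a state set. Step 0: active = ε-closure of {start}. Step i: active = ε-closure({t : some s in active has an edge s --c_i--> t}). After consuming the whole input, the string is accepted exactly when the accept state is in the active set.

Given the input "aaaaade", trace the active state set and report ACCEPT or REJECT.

Answer: REJECT

Steps:
initial (ε-close {0}): {0,2,3,4,6,8}
'a' @ 1: {3,4,5,6,7,8,9,10}
'a' @ 2: {3,4,5,6,7,8,9,10}
'a' @ 3: {3,4,5,6,7,8,9,10}
'a' @ 4: {3,4,5,6,7,8,9,10}
'a' @ 5: {3,4,5,6,7,8,9,10}
'd' @ 6: {1,2,3,4,6,8,11}  [accepting]
'e' @ 7: {}  — no active states
after full input: {}  (accept=1 not in)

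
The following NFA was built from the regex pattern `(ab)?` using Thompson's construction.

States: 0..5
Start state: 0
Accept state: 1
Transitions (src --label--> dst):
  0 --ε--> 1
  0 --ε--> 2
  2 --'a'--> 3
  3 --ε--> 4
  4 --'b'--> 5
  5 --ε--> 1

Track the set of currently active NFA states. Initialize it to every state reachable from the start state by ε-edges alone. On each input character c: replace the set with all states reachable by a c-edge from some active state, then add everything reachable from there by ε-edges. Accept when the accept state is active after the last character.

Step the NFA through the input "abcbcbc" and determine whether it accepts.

initial (ε-close {0}): {0,1,2}
'a' @ 1: {3,4}
'b' @ 2: {1,5}  [accepting]
'c' @ 3: {}  — dead — no transitions
rest 'bcbc' ignored (set empty)
after full input: {}  (accept=1 not in)

Answer: REJECT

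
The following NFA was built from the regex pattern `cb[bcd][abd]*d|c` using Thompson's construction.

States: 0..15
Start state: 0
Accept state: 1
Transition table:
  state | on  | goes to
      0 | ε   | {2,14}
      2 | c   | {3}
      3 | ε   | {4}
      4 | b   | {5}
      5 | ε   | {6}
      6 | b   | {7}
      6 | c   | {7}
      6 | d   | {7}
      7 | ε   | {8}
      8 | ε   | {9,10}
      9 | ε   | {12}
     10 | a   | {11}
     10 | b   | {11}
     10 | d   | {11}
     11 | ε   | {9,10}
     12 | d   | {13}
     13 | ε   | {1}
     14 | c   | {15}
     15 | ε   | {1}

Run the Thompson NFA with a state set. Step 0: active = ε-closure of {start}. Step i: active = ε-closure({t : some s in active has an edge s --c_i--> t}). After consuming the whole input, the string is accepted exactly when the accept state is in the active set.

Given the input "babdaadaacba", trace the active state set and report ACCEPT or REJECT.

Answer: REJECT

Derivation:
start: ε-closure({0}) = {0,2,14}
'b' @ 1: {}  — state set empty
rest 'abdaadaacba' ignored (set empty)
final: {}; accept 1 not in set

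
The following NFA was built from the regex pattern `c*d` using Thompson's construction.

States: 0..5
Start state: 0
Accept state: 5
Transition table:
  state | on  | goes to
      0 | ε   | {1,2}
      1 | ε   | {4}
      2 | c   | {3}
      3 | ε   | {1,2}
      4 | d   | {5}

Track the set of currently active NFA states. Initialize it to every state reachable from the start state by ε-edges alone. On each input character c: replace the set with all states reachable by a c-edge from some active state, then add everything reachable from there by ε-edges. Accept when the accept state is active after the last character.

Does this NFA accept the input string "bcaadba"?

Answer: REJECT

Trace:
start: ε-closure({0}) = {0,1,2,4}
'b' @ 1: {}  — state set empty
rest 'caadba' ignored (set empty)
final: {}; accept 5 not in set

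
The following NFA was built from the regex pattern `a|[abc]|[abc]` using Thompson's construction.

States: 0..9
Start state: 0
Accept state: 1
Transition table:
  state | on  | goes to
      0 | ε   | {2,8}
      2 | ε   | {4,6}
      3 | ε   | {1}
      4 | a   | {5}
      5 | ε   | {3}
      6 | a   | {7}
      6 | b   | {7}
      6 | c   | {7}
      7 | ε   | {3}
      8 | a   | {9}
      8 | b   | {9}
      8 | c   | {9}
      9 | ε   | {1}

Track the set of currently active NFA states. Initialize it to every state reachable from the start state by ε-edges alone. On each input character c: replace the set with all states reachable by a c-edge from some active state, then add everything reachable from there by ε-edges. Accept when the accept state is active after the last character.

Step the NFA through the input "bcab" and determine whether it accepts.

Answer: REJECT

Trace:
initial (ε-close {0}): {0,2,4,6,8}
'b' @ 1: {1,3,7,9}  ✓accept
'c' @ 2: {}  — state set empty
rest 'ab' ignored (set empty)
final: {}; accept 1 not in set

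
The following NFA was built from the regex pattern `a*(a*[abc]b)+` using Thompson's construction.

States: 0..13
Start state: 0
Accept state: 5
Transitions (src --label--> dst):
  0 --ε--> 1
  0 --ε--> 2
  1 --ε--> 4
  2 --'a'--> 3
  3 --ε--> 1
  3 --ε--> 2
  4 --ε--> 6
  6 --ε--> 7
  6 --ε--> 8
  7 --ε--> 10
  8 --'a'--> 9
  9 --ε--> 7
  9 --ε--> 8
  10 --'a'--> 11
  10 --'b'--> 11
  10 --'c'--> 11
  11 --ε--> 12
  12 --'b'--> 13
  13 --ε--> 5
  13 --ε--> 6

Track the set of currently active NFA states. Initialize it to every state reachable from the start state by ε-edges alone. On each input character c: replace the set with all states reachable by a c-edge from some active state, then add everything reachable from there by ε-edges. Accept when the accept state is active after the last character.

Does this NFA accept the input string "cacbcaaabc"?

initial (ε-close {0}): {0,1,2,4,6,7,8,10}
'c' @ 1: {11,12}
'a' @ 2: {}  — state set empty
rest 'cbcaaabc' ignored (set empty)
final: {}; accept 5 not in set

Answer: REJECT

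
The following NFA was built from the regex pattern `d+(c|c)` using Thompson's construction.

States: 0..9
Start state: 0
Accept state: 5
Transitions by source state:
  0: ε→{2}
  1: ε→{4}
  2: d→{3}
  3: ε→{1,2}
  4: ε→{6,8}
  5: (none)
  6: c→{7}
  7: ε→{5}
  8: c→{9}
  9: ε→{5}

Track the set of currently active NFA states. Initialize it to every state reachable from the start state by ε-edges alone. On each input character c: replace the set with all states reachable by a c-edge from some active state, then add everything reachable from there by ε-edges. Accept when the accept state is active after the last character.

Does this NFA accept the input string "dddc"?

Answer: ACCEPT

Steps:
S₀ = ε-closure({0}) = {0,2}
'd' @ 1: {1,2,3,4,6,8}
'd' @ 2: {1,2,3,4,6,8}
'd' @ 3: {1,2,3,4,6,8}
'c' @ 4: {5,7,9}  (accept∈set)
after full input: {5,7,9}  (accept=5 in)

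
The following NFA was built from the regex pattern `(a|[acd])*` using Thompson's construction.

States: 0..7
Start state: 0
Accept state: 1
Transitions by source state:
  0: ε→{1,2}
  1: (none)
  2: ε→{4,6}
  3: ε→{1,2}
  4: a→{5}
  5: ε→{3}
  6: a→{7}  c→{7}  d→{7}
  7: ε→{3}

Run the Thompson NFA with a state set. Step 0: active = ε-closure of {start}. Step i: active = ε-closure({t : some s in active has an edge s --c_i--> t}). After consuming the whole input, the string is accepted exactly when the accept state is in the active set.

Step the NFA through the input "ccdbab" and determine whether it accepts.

S₀ = ε-closure({0}) = {0,1,2,4,6}
'c' @ 1: {1,2,3,4,6,7}  [accepting]
'c' @ 2: {1,2,3,4,6,7}  [accepting]
'd' @ 3: {1,2,3,4,6,7}  [accepting]
'b' @ 4: {}  — no active states
rest 'ab' ignored (set empty)
after full input: {}  (accept=1 not in)

Answer: REJECT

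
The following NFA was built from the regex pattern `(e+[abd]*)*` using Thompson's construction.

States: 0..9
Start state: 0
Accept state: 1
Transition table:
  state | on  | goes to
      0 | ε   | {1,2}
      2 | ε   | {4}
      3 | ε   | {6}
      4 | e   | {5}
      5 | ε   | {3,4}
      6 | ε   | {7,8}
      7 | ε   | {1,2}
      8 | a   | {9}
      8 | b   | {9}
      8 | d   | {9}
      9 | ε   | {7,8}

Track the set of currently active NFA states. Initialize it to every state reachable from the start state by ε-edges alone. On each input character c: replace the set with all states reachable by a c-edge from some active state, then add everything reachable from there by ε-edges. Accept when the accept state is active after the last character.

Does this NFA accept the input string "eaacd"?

Answer: REJECT

Trace:
S₀ = ε-closure({0}) = {0,1,2,4}
'e' @ 1: {1,2,3,4,5,6,7,8}  (accept∈set)
'a' @ 2: {1,2,4,7,8,9}  (accept∈set)
'a' @ 3: {1,2,4,7,8,9}  (accept∈set)
'c' @ 4: {}  — no active states
rest 'd' ignored (set empty)
final: {}; accept 1 not in set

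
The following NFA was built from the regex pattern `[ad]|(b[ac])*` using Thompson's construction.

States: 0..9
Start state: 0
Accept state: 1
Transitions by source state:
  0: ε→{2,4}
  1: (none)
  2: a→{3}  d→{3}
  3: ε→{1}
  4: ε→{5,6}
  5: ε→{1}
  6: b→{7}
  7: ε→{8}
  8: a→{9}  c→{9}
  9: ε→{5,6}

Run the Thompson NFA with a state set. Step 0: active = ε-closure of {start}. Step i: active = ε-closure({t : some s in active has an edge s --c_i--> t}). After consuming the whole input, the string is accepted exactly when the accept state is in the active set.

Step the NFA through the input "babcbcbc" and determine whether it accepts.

S₀ = ε-closure({0}) = {0,1,2,4,5,6}
'b' @ 1: {7,8}
'a' @ 2: {1,5,6,9}  ✓accept
'b' @ 3: {7,8}
'c' @ 4: {1,5,6,9}  ✓accept
'b' @ 5: {7,8}
'c' @ 6: {1,5,6,9}  ✓accept
'b' @ 7: {7,8}
'c' @ 8: {1,5,6,9}  ✓accept
final: {1,5,6,9}; accept 1 in set

Answer: ACCEPT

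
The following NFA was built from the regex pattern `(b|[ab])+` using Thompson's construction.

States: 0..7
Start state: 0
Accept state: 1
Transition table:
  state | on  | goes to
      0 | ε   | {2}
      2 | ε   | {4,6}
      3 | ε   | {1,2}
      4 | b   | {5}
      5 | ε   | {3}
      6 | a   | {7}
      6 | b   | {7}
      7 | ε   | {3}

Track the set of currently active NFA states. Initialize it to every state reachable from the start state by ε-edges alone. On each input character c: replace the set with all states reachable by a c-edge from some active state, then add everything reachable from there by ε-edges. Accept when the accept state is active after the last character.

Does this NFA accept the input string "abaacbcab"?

start: ε-closure({0}) = {0,2,4,6}
'a' @ 1: {1,2,3,4,6,7}  [accepting]
'b' @ 2: {1,2,3,4,5,6,7}  [accepting]
'a' @ 3: {1,2,3,4,6,7}  [accepting]
'a' @ 4: {1,2,3,4,6,7}  [accepting]
'c' @ 5: {}  — state set empty
rest 'bcab' ignored (set empty)
end set {} — state 1 not in

Answer: REJECT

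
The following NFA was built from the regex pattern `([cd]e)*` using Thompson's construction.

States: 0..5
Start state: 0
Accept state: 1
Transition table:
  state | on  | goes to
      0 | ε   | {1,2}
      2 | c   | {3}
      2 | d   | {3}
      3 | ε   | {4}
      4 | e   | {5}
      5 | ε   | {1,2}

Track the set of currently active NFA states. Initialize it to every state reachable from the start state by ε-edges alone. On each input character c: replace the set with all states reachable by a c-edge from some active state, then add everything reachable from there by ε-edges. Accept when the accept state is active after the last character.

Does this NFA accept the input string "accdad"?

Answer: REJECT

Trace:
start: ε-closure({0}) = {0,1,2}
'a' @ 1: {}  — state set empty
rest 'ccdad' ignored (set empty)
final: {}; accept 1 not in set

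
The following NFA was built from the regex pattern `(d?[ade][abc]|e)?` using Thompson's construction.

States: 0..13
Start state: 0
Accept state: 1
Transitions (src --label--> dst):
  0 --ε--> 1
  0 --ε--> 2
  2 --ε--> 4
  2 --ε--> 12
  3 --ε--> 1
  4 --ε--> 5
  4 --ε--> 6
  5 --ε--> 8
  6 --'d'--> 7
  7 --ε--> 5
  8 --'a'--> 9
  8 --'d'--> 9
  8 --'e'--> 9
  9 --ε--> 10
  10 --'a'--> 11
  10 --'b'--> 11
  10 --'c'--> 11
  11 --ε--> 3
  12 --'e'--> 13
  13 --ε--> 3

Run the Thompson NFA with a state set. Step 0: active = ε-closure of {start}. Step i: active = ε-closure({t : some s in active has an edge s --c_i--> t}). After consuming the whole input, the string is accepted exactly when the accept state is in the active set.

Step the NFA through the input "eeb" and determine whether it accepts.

Answer: REJECT

Trace:
start: ε-closure({0}) = {0,1,2,4,5,6,8,12}
'e' @ 1: {1,3,9,10,13}  (accept∈set)
'e' @ 2: {}  — dead — no transitions
rest 'b' ignored (set empty)
end set {} — state 1 not in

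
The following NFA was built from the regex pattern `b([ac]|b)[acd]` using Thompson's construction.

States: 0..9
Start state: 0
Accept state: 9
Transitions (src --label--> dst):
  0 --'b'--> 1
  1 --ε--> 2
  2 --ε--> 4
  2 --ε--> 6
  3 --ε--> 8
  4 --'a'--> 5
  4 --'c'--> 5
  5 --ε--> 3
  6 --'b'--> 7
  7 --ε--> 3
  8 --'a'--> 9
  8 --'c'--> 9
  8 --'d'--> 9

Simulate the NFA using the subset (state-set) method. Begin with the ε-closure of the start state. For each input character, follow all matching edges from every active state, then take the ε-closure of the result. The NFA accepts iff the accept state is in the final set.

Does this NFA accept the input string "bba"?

Answer: ACCEPT

Derivation:
start: ε-closure({0}) = {0}
'b' @ 1: {1,2,4,6}
'b' @ 2: {3,7,8}
'a' @ 3: {9}  (accept∈set)
final: {9}; accept 9 in set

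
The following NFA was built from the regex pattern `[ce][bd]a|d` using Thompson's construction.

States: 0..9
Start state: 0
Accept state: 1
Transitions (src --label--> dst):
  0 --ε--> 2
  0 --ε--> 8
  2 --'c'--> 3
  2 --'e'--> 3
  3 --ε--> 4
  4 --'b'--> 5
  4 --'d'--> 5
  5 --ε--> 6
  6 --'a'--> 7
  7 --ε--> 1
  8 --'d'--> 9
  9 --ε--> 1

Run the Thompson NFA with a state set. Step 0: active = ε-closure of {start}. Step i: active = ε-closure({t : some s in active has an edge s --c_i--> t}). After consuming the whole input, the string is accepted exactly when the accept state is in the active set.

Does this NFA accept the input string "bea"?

Answer: REJECT

Derivation:
S₀ = ε-closure({0}) = {0,2,8}
'b' @ 1: {}  — state set empty
rest 'ea' ignored (set empty)
end set {} — state 1 not in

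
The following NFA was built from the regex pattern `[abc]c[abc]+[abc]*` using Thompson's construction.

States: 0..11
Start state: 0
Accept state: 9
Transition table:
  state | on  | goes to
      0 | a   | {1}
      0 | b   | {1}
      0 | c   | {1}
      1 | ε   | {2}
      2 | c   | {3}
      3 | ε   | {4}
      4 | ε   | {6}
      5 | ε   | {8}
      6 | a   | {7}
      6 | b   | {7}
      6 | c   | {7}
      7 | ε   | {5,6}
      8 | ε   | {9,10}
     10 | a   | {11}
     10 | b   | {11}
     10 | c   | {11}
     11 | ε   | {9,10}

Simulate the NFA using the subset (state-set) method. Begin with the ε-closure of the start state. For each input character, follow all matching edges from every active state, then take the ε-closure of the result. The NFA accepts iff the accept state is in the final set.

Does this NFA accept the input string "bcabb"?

S₀ = ε-closure({0}) = {0}
'b' @ 1: {1,2}
'c' @ 2: {3,4,6}
'a' @ 3: {5,6,7,8,9,10}  [accepting]
'b' @ 4: {5,6,7,8,9,10,11}  [accepting]
'b' @ 5: {5,6,7,8,9,10,11}  [accepting]
final: {5,6,7,8,9,10,11}; accept 9 in set

Answer: ACCEPT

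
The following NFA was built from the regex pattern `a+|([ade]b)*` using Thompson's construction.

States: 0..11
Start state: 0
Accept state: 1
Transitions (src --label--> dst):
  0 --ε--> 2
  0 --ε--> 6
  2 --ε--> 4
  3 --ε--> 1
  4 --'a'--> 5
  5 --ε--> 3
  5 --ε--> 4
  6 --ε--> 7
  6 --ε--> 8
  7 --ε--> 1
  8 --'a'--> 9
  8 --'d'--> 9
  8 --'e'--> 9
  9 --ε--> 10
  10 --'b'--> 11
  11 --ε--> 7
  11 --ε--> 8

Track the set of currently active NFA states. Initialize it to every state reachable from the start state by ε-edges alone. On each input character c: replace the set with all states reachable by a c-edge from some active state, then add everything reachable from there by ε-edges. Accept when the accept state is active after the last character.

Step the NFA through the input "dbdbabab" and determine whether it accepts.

Answer: ACCEPT

Trace:
start: ε-closure({0}) = {0,1,2,4,6,7,8}
'd' @ 1: {9,10}
'b' @ 2: {1,7,8,11}  [accepting]
'd' @ 3: {9,10}
'b' @ 4: {1,7,8,11}  [accepting]
'a' @ 5: {9,10}
'b' @ 6: {1,7,8,11}  [accepting]
'a' @ 7: {9,10}
'b' @ 8: {1,7,8,11}  [accepting]
end set {1,7,8,11} — state 1 in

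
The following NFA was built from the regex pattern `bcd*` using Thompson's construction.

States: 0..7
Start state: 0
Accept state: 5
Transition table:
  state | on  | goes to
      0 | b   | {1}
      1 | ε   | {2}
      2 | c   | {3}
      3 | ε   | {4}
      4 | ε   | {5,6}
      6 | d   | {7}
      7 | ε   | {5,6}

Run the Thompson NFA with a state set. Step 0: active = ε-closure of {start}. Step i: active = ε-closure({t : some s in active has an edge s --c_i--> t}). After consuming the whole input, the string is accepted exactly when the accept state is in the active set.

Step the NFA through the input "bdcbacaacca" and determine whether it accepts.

start: ε-closure({0}) = {0}
'b' @ 1: {1,2}
'd' @ 2: {}  — dead — no transitions
rest 'cbacaacca' ignored (set empty)
after full input: {}  (accept=5 not in)

Answer: REJECT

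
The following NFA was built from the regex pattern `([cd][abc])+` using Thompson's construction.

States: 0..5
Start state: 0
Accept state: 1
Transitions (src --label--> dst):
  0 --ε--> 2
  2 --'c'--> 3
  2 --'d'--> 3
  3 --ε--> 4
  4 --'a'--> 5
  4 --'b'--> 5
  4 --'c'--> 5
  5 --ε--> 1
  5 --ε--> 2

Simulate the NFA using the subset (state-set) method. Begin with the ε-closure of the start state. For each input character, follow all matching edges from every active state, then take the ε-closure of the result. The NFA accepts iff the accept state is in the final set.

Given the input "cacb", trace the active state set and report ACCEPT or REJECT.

Answer: ACCEPT

Trace:
initial (ε-close {0}): {0,2}
'c' @ 1: {3,4}
'a' @ 2: {1,2,5}  ✓accept
'c' @ 3: {3,4}
'b' @ 4: {1,2,5}  ✓accept
end set {1,2,5} — state 1 in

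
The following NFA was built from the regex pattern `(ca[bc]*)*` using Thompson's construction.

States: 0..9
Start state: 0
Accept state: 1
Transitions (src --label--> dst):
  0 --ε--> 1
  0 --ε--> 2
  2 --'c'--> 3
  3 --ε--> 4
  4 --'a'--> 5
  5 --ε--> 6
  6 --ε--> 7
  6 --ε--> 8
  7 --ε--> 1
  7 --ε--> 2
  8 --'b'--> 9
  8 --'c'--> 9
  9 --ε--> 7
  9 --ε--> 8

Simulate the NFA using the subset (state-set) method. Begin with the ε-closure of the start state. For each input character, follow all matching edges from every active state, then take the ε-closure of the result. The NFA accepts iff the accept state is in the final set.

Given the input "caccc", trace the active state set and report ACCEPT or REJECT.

S₀ = ε-closure({0}) = {0,1,2}
'c' @ 1: {3,4}
'a' @ 2: {1,2,5,6,7,8}  ✓accept
'c' @ 3: {1,2,3,4,7,8,9}  ✓accept
'c' @ 4: {1,2,3,4,7,8,9}  ✓accept
'c' @ 5: {1,2,3,4,7,8,9}  ✓accept
final: {1,2,3,4,7,8,9}; accept 1 in set

Answer: ACCEPT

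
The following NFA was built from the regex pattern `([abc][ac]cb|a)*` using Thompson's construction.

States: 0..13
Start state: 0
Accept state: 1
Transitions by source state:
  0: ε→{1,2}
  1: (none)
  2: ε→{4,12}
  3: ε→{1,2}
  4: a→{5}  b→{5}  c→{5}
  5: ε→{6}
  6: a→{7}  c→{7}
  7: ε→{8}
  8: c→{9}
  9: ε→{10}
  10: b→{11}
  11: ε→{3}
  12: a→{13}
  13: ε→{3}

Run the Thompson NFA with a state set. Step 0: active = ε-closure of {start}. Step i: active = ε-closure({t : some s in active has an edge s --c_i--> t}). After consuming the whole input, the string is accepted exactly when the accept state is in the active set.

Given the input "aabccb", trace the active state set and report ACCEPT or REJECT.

S₀ = ε-closure({0}) = {0,1,2,4,12}
'a' @ 1: {1,2,3,4,5,6,12,13}  (accept∈set)
'a' @ 2: {1,2,3,4,5,6,7,8,12,13}  (accept∈set)
'b' @ 3: {5,6}
'c' @ 4: {7,8}
'c' @ 5: {9,10}
'b' @ 6: {1,2,3,4,11,12}  (accept∈set)
after full input: {1,2,3,4,11,12}  (accept=1 in)

Answer: ACCEPT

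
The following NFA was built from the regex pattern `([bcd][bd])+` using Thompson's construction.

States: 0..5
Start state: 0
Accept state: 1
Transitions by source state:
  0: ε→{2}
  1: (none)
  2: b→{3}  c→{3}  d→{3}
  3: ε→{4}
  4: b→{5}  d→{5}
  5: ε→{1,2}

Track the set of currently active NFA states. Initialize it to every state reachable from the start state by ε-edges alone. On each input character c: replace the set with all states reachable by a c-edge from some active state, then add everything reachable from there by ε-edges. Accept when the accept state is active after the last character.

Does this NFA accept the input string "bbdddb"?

Answer: ACCEPT

Steps:
start: ε-closure({0}) = {0,2}
'b' @ 1: {3,4}
'b' @ 2: {1,2,5}  ✓accept
'd' @ 3: {3,4}
'd' @ 4: {1,2,5}  ✓accept
'd' @ 5: {3,4}
'b' @ 6: {1,2,5}  ✓accept
final: {1,2,5}; accept 1 in set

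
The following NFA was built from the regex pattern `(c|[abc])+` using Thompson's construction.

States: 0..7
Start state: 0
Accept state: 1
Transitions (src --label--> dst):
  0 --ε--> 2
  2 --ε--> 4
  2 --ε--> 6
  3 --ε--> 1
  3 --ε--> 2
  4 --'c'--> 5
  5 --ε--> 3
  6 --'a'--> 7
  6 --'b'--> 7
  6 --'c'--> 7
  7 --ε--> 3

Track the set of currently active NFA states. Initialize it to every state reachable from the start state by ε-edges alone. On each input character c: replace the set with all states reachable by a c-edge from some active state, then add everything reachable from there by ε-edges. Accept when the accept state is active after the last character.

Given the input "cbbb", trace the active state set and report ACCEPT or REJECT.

initial (ε-close {0}): {0,2,4,6}
'c' @ 1: {1,2,3,4,5,6,7}  (accept∈set)
'b' @ 2: {1,2,3,4,6,7}  (accept∈set)
'b' @ 3: {1,2,3,4,6,7}  (accept∈set)
'b' @ 4: {1,2,3,4,6,7}  (accept∈set)
after full input: {1,2,3,4,6,7}  (accept=1 in)

Answer: ACCEPT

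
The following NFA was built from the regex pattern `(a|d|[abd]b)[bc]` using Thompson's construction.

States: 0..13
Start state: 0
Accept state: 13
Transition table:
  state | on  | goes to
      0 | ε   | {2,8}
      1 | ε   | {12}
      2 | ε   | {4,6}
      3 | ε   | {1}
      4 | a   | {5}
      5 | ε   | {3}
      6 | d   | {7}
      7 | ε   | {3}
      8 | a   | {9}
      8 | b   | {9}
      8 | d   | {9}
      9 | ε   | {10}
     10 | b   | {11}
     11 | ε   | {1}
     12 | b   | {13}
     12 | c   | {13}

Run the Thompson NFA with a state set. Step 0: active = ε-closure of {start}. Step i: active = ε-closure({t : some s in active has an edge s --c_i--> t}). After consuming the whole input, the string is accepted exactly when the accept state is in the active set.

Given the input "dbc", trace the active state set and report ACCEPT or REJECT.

Answer: ACCEPT

Trace:
S₀ = ε-closure({0}) = {0,2,4,6,8}
'd' @ 1: {1,3,7,9,10,12}
'b' @ 2: {1,11,12,13}  (accept∈set)
'c' @ 3: {13}  (accept∈set)
final: {13}; accept 13 in set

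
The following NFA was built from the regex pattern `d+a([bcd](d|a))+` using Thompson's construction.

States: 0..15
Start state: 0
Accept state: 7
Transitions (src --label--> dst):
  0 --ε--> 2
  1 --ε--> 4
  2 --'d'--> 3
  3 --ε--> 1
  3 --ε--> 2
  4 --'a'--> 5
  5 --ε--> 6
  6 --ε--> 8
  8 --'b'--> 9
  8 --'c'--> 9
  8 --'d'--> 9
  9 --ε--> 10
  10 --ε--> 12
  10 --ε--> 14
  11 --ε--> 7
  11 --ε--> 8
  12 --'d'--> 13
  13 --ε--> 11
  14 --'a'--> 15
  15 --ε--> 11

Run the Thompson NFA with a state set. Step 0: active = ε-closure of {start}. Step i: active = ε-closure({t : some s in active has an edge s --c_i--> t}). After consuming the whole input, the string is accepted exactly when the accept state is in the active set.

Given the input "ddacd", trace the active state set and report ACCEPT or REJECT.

S₀ = ε-closure({0}) = {0,2}
'd' @ 1: {1,2,3,4}
'd' @ 2: {1,2,3,4}
'a' @ 3: {5,6,8}
'c' @ 4: {9,10,12,14}
'd' @ 5: {7,8,11,13}  (accept∈set)
final: {7,8,11,13}; accept 7 in set

Answer: ACCEPT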